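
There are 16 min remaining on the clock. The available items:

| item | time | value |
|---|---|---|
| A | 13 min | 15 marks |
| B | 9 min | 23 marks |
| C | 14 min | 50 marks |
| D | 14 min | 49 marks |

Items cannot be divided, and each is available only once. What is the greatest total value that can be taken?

50 marks

Check high-value combinations within 16 min:
- C: time 14, value 50
- D: time 14, value 49
- B: time 9, value 23
- A: time 13, value 15
Best: 50 marks.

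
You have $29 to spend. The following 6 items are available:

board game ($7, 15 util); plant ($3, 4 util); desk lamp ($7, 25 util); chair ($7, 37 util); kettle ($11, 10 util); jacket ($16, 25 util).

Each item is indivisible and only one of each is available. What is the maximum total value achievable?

This is a 0/1 knapsack; check combinations near the capacity.
- board game+plant+desk lamp+chair: cost 7+3+7+7=24, value 15+4+25+37=81
- board game+desk lamp+chair: cost 7+7+7=21, value 15+25+37=77
- plant+desk lamp+chair+kettle: cost 3+7+7+11=28, value 4+25+37+10=76
- desk lamp+chair+kettle: cost 7+7+11=25, value 25+37+10=72
- plant+desk lamp+chair: cost 3+7+7=17, value 4+25+37=66
Best: 81 util.

81 util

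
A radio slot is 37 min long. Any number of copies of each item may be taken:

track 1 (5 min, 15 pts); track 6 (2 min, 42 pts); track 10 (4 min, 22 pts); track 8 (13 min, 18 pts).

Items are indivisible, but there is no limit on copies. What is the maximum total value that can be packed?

Best value-per-unit is track 6 at 42/2, and filling with it alone uses duration 18×2=36. No mix of the others beats 18×42 = 756.

756 pts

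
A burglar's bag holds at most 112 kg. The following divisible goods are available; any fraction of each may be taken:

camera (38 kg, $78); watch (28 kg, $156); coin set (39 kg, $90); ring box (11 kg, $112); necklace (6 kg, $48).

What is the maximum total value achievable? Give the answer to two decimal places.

Take in order of value per unit:
- ring box (112/11 per unit): all 11 → value 112, running total 112.00
- necklace (48/6 per unit): all 6 → value 48, running total 160.00
- watch (156/28 per unit): all 28 → value 156, running total 316.00
- coin set (90/39 per unit): all 39 → value 90, running total 406.00
- camera (78/38 per unit): 28 of 38 → value 28×78/38 = 57.4737, running total 463.47
Total 463.47.

463.47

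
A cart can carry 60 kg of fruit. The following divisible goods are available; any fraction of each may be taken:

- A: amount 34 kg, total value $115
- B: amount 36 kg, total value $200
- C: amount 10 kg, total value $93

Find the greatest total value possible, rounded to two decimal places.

Take in order of value per unit:
- C (93/10 per unit): all 10 → value 93, running total 93.00
- B (200/36 per unit): all 36 → value 200, running total 293.00
- A (115/34 per unit): 14 of 34 → value 14×115/34 = 47.3529, running total 340.35
Total 340.35.

340.35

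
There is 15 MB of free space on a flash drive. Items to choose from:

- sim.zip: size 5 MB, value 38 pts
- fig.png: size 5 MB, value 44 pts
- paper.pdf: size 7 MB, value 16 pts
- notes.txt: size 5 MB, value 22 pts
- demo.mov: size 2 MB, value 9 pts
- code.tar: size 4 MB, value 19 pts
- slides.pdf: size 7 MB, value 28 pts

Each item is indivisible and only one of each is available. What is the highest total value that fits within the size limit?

104 pts

Check high-value combinations within 15 MB:
- sim.zip+fig.png+notes.txt: size 5+5+5=15, value 38+44+22=104
- sim.zip+fig.png+code.tar: size 5+5+4=14, value 38+44+19=101
- sim.zip+fig.png+demo.mov: size 5+5+2=12, value 38+44+9=91
- fig.png+notes.txt+code.tar: size 5+5+4=14, value 44+22+19=85
- sim.zip+fig.png: size 5+5=10, value 38+44=82
Best: 104 pts.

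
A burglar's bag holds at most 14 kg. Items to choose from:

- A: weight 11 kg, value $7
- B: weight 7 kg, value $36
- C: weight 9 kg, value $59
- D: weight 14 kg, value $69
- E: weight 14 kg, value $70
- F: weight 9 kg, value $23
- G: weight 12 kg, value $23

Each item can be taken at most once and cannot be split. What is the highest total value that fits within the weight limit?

$70

This is a 0/1 knapsack; check combinations near the capacity.
- E: weight 14, value 70
- D: weight 14, value 69
- C: weight 9, value 59
- B: weight 7, value 36
Best: $70.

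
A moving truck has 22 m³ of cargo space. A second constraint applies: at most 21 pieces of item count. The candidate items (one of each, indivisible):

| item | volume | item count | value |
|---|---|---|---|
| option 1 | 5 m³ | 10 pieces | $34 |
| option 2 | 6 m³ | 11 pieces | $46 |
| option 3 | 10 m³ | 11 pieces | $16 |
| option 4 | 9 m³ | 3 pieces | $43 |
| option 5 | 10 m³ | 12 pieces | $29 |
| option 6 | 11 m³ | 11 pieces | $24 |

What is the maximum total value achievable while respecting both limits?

Feasible sets respecting both limits:
- option 2+option 4: volume 15, item count 14, value 89
- option 1+option 2: volume 11, item count 21, value 80
- option 1+option 4: volume 14, item count 13, value 77
- option 4+option 5: volume 19, item count 15, value 72
Best: $89.

$89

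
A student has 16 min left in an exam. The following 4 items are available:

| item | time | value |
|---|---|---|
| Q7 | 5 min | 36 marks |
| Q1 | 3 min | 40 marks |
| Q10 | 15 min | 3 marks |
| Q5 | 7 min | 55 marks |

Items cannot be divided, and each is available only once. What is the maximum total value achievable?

This is a 0/1 knapsack; check combinations near the capacity.
- Q7+Q1+Q5: time 5+3+7=15, value 36+40+55=131
- Q1+Q5: time 3+7=10, value 40+55=95
- Q7+Q5: time 5+7=12, value 36+55=91
- Q7+Q1: time 5+3=8, value 36+40=76
- Q5: time 7, value 55
Best: 131 marks.

131 marks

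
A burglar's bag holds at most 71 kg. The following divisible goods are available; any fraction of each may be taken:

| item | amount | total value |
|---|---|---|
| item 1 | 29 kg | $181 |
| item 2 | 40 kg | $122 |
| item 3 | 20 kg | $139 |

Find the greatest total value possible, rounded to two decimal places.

387.10

Take in order of value per unit:
- item 3 (139/20 per unit): all 20 → value 139, running total 139.00
- item 1 (181/29 per unit): all 29 → value 181, running total 320.00
- item 2 (122/40 per unit): 22 of 40 → value 22×122/40 = 67.1000, running total 387.10
Total 387.10.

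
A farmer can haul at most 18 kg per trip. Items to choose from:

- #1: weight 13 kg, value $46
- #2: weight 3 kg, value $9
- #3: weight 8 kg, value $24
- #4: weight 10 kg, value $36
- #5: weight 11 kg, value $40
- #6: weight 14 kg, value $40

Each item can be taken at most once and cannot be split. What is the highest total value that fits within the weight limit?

$60

This is a 0/1 knapsack; check combinations near the capacity.
- #3+#4: weight 8+10=18, value 24+36=60
- #1+#2: weight 13+3=16, value 46+9=55
- #2+#5: weight 3+11=14, value 9+40=49
Best: $60.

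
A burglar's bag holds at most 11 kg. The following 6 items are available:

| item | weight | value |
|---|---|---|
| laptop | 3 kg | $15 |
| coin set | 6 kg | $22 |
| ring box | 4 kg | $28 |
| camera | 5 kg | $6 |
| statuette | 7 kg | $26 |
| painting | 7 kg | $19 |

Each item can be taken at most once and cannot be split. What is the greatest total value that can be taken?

Check high-value combinations within 11 kg:
- ring box+statuette: weight 4+7=11, value 28+26=54
- coin set+ring box: weight 6+4=10, value 22+28=50
- ring box+painting: weight 4+7=11, value 28+19=47
- laptop+ring box: weight 3+4=7, value 15+28=43
- laptop+statuette: weight 3+7=10, value 15+26=41
Best: $54.

$54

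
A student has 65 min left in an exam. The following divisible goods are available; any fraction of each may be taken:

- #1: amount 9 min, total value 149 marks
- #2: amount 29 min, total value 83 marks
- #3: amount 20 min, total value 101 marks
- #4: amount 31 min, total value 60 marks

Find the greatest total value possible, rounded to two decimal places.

Take in order of value per unit:
- #1 (149/9 per unit): all 9 → value 149, running total 149.00
- #3 (101/20 per unit): all 20 → value 101, running total 250.00
- #2 (83/29 per unit): all 29 → value 83, running total 333.00
- #4 (60/31 per unit): 7 of 31 → value 7×60/31 = 13.5484, running total 346.55
Total 346.55.

346.55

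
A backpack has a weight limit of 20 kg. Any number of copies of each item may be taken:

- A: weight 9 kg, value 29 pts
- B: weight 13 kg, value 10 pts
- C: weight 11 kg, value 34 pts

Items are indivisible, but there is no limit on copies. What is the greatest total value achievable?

Best value-per-unit is A at 29/9; filling with it alone gives 2×29 = 58.
Optimal mix: 1×A + 1×C → weight 20, value 63.

63 pts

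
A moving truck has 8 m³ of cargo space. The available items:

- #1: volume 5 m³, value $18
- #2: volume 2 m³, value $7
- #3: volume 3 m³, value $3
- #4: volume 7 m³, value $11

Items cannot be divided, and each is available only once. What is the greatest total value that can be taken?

$25

Check high-value combinations within 8 m³:
- #1+#2: volume 5+2=7, value 18+7=25
- #1+#3: volume 5+3=8, value 18+3=21
- #1: volume 5, value 18
Best: $25.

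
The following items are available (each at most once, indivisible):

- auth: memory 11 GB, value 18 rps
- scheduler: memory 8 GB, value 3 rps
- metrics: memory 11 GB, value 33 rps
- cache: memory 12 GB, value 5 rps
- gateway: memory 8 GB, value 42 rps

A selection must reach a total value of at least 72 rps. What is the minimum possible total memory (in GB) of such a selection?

Subsets with value ≥ 72, sorted by total memory:
- metrics+gateway: memory 19, value 75
- scheduler+metrics+gateway: memory 27, value 78
Minimum memory: 19 GB.

19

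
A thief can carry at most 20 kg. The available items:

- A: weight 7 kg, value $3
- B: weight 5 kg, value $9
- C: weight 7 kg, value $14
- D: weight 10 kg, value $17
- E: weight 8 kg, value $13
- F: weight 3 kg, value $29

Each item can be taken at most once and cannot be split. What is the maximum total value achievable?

Check high-value combinations within 20 kg:
- C+D+F: weight 7+10+3=20, value 14+17+29=60
- C+E+F: weight 7+8+3=18, value 14+13+29=56
- B+D+F: weight 5+10+3=18, value 9+17+29=55
- B+C+F: weight 5+7+3=15, value 9+14+29=52
- B+E+F: weight 5+8+3=16, value 9+13+29=51
Best: $60.

$60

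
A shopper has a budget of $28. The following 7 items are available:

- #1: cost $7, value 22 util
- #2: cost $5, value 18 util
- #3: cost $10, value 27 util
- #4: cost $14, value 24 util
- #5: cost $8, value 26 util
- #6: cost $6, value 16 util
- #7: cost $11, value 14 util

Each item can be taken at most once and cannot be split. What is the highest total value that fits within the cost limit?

This is a 0/1 knapsack; check combinations near the capacity.
- #1+#2+#3+#6: cost 7+5+10+6=28, value 22+18+27+16=83
- #1+#2+#5+#6: cost 7+5+8+6=26, value 22+18+26+16=82
- #1+#3+#5: cost 7+10+8=25, value 22+27+26=75
- #2+#3+#5: cost 5+10+8=23, value 18+27+26=71
- #3+#5+#6: cost 10+8+6=24, value 27+26+16=69
Best: 83 util.

83 util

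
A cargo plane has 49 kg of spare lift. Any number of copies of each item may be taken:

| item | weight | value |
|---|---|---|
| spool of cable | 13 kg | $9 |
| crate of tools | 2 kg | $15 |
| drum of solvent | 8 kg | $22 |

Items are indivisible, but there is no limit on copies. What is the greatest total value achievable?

Best value-per-unit is crate of tools at 15/2, and filling with it alone uses weight 24×2=48. No mix of the others beats 24×15 = 360.

$360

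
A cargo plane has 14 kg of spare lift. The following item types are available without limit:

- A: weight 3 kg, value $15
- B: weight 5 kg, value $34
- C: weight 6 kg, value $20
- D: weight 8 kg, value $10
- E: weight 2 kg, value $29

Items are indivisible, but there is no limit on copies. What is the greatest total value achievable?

Best value-per-unit is E at 29/2, and filling with it alone uses weight 7×2=14. No mix of the others beats 7×29 = 203.

$203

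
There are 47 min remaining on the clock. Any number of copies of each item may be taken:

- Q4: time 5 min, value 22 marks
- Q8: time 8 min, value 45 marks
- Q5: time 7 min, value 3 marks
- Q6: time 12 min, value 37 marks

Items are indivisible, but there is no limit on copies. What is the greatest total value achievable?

247 marks

Best value-per-unit is Q8 at 45/8; filling with it alone gives 5×45 = 225.
Optimal mix: 1×Q4 + 5×Q8 → time 45, value 247.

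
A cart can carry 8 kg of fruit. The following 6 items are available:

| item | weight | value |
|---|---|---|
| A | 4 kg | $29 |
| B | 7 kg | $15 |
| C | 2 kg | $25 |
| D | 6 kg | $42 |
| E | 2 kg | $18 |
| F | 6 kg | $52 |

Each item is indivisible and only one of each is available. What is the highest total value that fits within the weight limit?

This is a 0/1 knapsack; check combinations near the capacity.
- C+F: weight 2+6=8, value 25+52=77
- A+C+E: weight 4+2+2=8, value 29+25+18=72
- E+F: weight 2+6=8, value 18+52=70
- C+D: weight 2+6=8, value 25+42=67
- D+E: weight 6+2=8, value 42+18=60
Best: $77.

$77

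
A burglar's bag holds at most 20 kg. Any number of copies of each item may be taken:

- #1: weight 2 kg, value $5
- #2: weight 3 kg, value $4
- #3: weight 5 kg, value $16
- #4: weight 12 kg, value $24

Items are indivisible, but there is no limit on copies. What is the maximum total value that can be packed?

Best value-per-unit is #3 at 16/5, and filling with it alone uses weight 4×5=20. No mix of the others beats 4×16 = 64.

$64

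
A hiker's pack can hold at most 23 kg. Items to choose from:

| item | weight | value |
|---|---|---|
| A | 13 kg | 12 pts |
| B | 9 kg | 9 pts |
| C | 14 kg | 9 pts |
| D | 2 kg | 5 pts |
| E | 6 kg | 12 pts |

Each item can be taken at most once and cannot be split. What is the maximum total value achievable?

29 pts

Check high-value combinations within 23 kg:
- A+D+E: weight 13+2+6=21, value 12+5+12=29
- B+D+E: weight 9+2+6=17, value 9+5+12=26
- C+D+E: weight 14+2+6=22, value 9+5+12=26
- A+E: weight 13+6=19, value 12+12=24
- B+E: weight 9+6=15, value 9+12=21
Best: 29 pts.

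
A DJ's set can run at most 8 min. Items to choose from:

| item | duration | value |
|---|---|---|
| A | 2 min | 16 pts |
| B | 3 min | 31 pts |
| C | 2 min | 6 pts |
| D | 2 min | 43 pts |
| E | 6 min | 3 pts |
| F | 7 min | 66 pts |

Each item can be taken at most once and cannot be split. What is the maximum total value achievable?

Check high-value combinations within 8 min:
- A+B+D: duration 2+3+2=7, value 16+31+43=90
- B+C+D: duration 3+2+2=7, value 31+6+43=80
- B+D: duration 3+2=5, value 31+43=74
- F: duration 7, value 66
- A+C+D: duration 2+2+2=6, value 16+6+43=65
Best: 90 pts.

90 pts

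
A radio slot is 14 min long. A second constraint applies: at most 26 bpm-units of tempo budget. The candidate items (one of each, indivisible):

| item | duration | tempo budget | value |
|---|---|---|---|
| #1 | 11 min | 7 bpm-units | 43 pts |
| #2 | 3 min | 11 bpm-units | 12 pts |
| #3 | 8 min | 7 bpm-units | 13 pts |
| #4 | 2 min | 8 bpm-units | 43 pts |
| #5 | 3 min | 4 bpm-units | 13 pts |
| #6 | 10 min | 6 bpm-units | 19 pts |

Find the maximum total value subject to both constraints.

86 pts

Feasible sets respecting both limits:
- #1+#4: duration 13, tempo budget 15, value 86
- #3+#4+#5: duration 13, tempo budget 19, value 69
- #2+#3+#4: duration 13, tempo budget 26, value 68
- #2+#4+#5: duration 8, tempo budget 23, value 68
Best: 86 pts.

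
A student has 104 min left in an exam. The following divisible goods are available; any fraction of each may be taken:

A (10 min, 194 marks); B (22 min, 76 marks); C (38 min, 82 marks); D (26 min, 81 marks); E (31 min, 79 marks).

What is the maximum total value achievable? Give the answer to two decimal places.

Take in order of value per unit:
- A (194/10 per unit): all 10 → value 194, running total 194.00
- B (76/22 per unit): all 22 → value 76, running total 270.00
- D (81/26 per unit): all 26 → value 81, running total 351.00
- E (79/31 per unit): all 31 → value 79, running total 430.00
- C (82/38 per unit): 15 of 38 → value 15×82/38 = 32.3684, running total 462.37
Total 462.37.

462.37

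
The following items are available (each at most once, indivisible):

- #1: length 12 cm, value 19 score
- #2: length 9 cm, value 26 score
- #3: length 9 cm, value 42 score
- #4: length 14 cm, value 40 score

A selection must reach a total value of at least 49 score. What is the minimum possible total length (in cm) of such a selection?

Subsets with value ≥ 49, sorted by total length:
- #2+#3: length 18, value 68
- #1+#3: length 21, value 61
- #3+#4: length 23, value 82
Minimum length: 18 cm.

18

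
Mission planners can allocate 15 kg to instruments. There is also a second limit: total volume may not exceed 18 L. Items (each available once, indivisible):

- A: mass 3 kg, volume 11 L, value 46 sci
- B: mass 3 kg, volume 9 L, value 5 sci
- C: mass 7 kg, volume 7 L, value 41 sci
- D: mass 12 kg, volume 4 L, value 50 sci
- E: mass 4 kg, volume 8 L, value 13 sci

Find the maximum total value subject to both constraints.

96 sci

Feasible sets respecting both limits:
- A+D: mass 15, volume 15, value 96
- A+C: mass 10, volume 18, value 87
- B+D: mass 15, volume 13, value 55
Best: 96 sci.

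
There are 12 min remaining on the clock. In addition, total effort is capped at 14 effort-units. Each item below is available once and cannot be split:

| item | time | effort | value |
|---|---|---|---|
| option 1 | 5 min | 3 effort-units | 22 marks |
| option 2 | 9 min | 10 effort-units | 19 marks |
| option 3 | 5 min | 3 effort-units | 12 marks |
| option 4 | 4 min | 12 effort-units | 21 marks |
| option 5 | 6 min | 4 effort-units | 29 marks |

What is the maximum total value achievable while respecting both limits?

Feasible sets respecting both limits:
- option 1+option 5: time 11, effort 7, value 51
- option 3+option 5: time 11, effort 7, value 41
- option 1+option 3: time 10, effort 6, value 34
Best: 51 marks.

51 marks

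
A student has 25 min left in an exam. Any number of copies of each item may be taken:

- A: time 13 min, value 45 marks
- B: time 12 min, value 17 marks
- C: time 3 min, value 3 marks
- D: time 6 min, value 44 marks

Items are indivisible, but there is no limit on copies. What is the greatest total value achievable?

176 marks

Best value-per-unit is D at 44/6, and filling with it alone uses time 4×6=24. No mix of the others beats 4×44 = 176.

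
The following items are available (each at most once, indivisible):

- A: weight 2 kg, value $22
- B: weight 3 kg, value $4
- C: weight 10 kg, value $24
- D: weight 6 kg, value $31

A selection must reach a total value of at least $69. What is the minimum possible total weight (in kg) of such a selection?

18

Subsets with value ≥ 69, sorted by total weight:
- A+C+D: weight 18, value 77
- A+B+C+D: weight 21, value 81
Minimum weight: 18 kg.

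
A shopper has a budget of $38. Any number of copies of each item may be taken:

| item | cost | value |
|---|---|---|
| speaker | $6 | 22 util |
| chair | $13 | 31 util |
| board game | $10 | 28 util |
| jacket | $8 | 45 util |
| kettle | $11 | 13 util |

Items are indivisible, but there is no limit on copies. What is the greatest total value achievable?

Best value-per-unit is jacket at 45/8; filling with it alone gives 4×45 = 180.
Optimal mix: 1×speaker + 4×jacket → cost 38, value 202.

202 util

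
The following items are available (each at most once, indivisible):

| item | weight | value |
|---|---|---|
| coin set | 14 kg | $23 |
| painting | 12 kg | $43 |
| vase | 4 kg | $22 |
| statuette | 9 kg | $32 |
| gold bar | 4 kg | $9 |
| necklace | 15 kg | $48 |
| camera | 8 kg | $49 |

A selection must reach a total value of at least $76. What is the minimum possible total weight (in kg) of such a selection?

Subsets with value ≥ 76, sorted by total weight:
- vase+gold bar+camera: weight 16, value 80
- statuette+camera: weight 17, value 81
- painting+camera: weight 20, value 92
Minimum weight: 16 kg.

16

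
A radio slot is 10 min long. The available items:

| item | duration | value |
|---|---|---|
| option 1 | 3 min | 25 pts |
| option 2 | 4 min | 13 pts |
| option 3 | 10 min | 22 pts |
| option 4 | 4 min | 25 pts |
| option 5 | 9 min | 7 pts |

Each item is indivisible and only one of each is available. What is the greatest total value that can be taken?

50 pts

Check high-value combinations within 10 min:
- option 1+option 4: duration 3+4=7, value 25+25=50
- option 1+option 2: duration 3+4=7, value 25+13=38
- option 2+option 4: duration 4+4=8, value 13+25=38
- option 1: duration 3, value 25
Best: 50 pts.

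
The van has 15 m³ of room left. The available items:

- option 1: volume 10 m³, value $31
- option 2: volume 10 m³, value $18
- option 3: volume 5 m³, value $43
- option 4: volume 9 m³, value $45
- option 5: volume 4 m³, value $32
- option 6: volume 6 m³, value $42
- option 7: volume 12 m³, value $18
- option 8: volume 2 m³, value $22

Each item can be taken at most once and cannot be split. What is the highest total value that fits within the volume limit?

This is a 0/1 knapsack; check combinations near the capacity.
- option 3+option 5+option 6: volume 5+4+6=15, value 43+32+42=117
- option 3+option 6+option 8: volume 5+6+2=13, value 43+42+22=107
- option 4+option 5+option 8: volume 9+4+2=15, value 45+32+22=99
Best: $117.

$117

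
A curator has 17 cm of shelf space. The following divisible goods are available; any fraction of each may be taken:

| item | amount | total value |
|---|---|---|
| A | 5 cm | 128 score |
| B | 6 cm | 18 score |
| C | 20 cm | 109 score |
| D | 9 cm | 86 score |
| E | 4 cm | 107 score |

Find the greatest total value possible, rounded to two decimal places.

Take in order of value per unit:
- E (107/4 per unit): all 4 → value 107, running total 107.00
- A (128/5 per unit): all 5 → value 128, running total 235.00
- D (86/9 per unit): 8 of 9 → value 8×86/9 = 76.4444, running total 311.44
Total 311.44.

311.44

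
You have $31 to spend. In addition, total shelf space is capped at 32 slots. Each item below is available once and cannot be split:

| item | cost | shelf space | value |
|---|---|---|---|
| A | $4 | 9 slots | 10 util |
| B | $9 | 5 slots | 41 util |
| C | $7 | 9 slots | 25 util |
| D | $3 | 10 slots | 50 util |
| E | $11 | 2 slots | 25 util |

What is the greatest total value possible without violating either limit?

141 util

Feasible sets respecting both limits:
- B+C+D+E: cost 30, shelf space 26, value 141
- A+B+D+E: cost 27, shelf space 26, value 126
- B+C+D: cost 19, shelf space 24, value 116
Best: 141 util.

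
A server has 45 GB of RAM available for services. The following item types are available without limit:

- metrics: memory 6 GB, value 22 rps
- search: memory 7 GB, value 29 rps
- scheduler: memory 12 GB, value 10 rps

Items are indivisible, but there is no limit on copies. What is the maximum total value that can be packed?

Best value-per-unit is search at 29/7; filling with it alone gives 6×29 = 174.
Optimal mix: 4×metrics + 3×search → memory 45, value 175.

175 rps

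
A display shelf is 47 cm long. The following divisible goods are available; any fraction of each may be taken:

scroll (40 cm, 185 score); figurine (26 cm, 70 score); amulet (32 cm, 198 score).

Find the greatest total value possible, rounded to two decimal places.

267.38

Take in order of value per unit:
- amulet (198/32 per unit): all 32 → value 198, running total 198.00
- scroll (185/40 per unit): 15 of 40 → value 15×185/40 = 69.3750, running total 267.38
Total 267.38.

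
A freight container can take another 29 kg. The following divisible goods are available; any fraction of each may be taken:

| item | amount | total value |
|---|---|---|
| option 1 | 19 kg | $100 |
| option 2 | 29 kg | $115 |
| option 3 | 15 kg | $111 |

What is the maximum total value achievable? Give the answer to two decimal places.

184.68

Take in order of value per unit:
- option 3 (111/15 per unit): all 15 → value 111, running total 111.00
- option 1 (100/19 per unit): 14 of 19 → value 14×100/19 = 73.6842, running total 184.68
Total 184.68.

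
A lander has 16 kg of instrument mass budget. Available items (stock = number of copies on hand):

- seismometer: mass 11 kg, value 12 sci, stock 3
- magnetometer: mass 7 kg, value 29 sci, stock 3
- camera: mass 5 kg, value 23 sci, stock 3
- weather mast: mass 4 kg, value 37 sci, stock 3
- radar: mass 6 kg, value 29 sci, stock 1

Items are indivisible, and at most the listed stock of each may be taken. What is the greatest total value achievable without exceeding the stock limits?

Best selections within mass 16 and stock limits:
- 3×weather mast: mass 12, value 111
- 2×weather mast + 1×radar: mass 14, value 103
- 1×magnetometer + 2×weather mast: mass 15, value 103
- 1×camera + 2×weather mast: mass 13, value 97
Best: 111 sci.

111 sci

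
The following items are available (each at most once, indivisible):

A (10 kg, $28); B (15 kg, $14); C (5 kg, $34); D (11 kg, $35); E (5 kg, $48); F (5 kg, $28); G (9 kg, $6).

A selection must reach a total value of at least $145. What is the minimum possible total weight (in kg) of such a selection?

Subsets with value ≥ 145, sorted by total weight:
- C+D+E+F: weight 26, value 145
- A+C+D+E: weight 31, value 145
Minimum weight: 26 kg.

26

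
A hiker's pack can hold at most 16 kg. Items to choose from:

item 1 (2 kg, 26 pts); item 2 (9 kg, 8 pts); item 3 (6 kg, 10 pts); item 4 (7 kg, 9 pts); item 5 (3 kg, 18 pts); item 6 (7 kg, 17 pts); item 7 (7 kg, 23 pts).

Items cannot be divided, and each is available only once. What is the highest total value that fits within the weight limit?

This is a 0/1 knapsack; check combinations near the capacity.
- item 1+item 5+item 7: weight 2+3+7=12, value 26+18+23=67
- item 1+item 6+item 7: weight 2+7+7=16, value 26+17+23=66
- item 1+item 5+item 6: weight 2+3+7=12, value 26+18+17=61
- item 1+item 3+item 7: weight 2+6+7=15, value 26+10+23=59
- item 1+item 4+item 7: weight 2+7+7=16, value 26+9+23=58
Best: 67 pts.

67 pts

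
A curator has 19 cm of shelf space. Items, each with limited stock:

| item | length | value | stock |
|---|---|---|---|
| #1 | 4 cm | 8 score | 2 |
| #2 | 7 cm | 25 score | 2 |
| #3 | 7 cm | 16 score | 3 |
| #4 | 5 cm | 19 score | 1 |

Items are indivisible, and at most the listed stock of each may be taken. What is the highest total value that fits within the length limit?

Top feasible selections:
- 2×#2 + 1×#4: length 19, value 69
- 1×#2 + 1×#3 + 1×#4: length 19, value 60
- 1×#1 + 2×#2: length 18, value 58
Best: 69 score.

69 score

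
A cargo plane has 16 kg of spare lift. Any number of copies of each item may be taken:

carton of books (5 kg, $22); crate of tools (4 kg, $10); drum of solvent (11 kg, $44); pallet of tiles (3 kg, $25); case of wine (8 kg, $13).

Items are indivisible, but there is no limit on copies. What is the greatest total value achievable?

$125

Best value-per-unit is pallet of tiles at 25/3, and filling with it alone uses weight 5×3=15. No mix of the others beats 5×25 = 125.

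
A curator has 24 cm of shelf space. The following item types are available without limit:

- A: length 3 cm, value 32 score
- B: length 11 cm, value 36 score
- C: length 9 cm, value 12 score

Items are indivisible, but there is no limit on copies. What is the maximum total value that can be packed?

Best value-per-unit is A at 32/3, and filling with it alone uses length 8×3=24. No mix of the others beats 8×32 = 256.

256 score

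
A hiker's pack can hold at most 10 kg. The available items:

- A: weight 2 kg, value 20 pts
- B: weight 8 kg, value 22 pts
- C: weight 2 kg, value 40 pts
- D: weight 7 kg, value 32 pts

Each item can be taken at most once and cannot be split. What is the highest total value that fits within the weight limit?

72 pts

Check high-value combinations within 10 kg:
- C+D: weight 2+7=9, value 40+32=72
- B+C: weight 8+2=10, value 22+40=62
- A+C: weight 2+2=4, value 20+40=60
- A+D: weight 2+7=9, value 20+32=52
- A+B: weight 2+8=10, value 20+22=42
Best: 72 pts.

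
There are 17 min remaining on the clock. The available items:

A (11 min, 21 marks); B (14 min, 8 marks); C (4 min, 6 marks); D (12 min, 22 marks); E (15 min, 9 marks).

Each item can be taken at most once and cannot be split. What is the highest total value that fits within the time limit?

Check high-value combinations within 17 min:
- C+D: time 4+12=16, value 6+22=28
- A+C: time 11+4=15, value 21+6=27
- D: time 12, value 22
- A: time 11, value 21
Best: 28 marks.

28 marks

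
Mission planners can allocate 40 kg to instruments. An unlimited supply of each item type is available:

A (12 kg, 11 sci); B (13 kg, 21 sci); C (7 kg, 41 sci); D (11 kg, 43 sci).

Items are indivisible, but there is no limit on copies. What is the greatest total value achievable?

Best value-per-unit is C at 41/7; filling with it alone gives 5×41 = 205.
Optimal mix: 4×C + 1×D → mass 39, value 207.

207 sci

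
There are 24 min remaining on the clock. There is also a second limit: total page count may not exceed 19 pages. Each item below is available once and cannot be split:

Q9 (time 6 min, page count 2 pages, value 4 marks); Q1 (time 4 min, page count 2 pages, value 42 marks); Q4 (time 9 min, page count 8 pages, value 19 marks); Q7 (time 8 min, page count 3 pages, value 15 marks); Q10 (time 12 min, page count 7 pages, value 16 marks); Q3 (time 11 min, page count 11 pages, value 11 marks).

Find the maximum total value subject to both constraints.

76 marks

Feasible sets respecting both limits:
- Q1+Q4+Q7: time 21, page count 13, value 76
- Q1+Q7+Q10: time 24, page count 12, value 73
- Q1+Q7+Q3: time 23, page count 16, value 68
- Q9+Q1+Q4: time 19, page count 12, value 65
Best: 76 marks.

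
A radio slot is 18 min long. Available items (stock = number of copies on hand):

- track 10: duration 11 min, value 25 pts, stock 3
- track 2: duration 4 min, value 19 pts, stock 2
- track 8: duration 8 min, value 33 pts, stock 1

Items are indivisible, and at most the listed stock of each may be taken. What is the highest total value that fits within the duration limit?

Top feasible selections:
- 2×track 2 + 1×track 8: duration 16, value 71
- 1×track 2 + 1×track 8: duration 12, value 52
- 1×track 10 + 1×track 2: duration 15, value 44
Best: 71 pts.

71 pts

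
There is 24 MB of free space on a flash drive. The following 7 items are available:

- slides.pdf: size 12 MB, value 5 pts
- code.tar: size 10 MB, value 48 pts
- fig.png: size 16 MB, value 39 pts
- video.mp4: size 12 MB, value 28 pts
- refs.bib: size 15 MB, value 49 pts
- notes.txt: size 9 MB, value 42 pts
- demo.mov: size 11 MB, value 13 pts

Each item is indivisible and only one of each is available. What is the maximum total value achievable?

Check high-value combinations within 24 MB:
- refs.bib+notes.txt: size 15+9=24, value 49+42=91
- code.tar+notes.txt: size 10+9=19, value 48+42=90
- code.tar+video.mp4: size 10+12=22, value 48+28=76
- video.mp4+notes.txt: size 12+9=21, value 28+42=70
- code.tar+demo.mov: size 10+11=21, value 48+13=61
Best: 91 pts.

91 pts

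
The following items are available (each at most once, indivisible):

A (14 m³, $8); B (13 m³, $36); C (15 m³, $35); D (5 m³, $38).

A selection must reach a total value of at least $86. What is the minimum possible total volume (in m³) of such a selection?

Subsets with value ≥ 86, sorted by total volume:
- B+C+D: volume 33, value 109
- A+B+C+D: volume 47, value 117
Minimum volume: 33 m³.

33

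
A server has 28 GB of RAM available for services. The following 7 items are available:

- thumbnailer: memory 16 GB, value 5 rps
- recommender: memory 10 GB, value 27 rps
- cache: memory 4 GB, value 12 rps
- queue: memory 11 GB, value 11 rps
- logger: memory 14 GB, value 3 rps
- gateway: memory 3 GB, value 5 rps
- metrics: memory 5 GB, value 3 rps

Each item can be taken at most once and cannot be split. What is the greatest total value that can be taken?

55 rps

Check high-value combinations within 28 GB:
- recommender+cache+queue+gateway: memory 10+4+11+3=28, value 27+12+11+5=55
- recommender+cache+queue: memory 10+4+11=25, value 27+12+11=50
- recommender+cache+gateway+metrics: memory 10+4+3+5=22, value 27+12+5+3=47
- recommender+cache+gateway: memory 10+4+3=17, value 27+12+5=44
Best: 55 rps.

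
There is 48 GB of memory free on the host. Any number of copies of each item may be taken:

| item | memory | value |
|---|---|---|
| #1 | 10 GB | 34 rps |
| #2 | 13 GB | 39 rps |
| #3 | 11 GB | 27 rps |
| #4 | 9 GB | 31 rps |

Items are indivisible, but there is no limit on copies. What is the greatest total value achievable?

Best value-per-unit is #4 at 31/9; filling with it alone gives 5×31 = 155.
Optimal mix: 3×#1 + 2×#4 → memory 48, value 164.

164 rps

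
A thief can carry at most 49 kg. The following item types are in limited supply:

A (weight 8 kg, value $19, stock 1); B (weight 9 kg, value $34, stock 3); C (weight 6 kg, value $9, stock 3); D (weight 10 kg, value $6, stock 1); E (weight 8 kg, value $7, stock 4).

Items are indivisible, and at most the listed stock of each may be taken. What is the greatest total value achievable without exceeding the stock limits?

$139

Top feasible selections:
- 1×A + 3×B + 2×C: weight 47, value 139
- 1×A + 3×B + 1×C + 1×E: weight 49, value 137
- 1×A + 3×B + 1×C: weight 41, value 130
- 3×B + 3×C: weight 45, value 129
Best: $139.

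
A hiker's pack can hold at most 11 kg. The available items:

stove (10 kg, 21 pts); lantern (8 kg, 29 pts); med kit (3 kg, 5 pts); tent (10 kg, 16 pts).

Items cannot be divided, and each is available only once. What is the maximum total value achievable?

34 pts

Check high-value combinations within 11 kg:
- lantern+med kit: weight 8+3=11, value 29+5=34
- lantern: weight 8, value 29
- stove: weight 10, value 21
- tent: weight 10, value 16
- med kit: weight 3, value 5
Best: 34 pts.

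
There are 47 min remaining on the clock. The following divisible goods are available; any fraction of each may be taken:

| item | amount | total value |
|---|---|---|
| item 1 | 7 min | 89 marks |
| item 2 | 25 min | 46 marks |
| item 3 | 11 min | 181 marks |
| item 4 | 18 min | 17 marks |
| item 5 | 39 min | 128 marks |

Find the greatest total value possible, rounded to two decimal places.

365.18

Take in order of value per unit:
- item 3 (181/11 per unit): all 11 → value 181, running total 181.00
- item 1 (89/7 per unit): all 7 → value 89, running total 270.00
- item 5 (128/39 per unit): 29 of 39 → value 29×128/39 = 95.1795, running total 365.18
Total 365.18.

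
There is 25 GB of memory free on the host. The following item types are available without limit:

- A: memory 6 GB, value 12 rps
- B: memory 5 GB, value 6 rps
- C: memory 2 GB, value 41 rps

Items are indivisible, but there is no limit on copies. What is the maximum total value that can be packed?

492 rps

Best value-per-unit is C at 41/2, and filling with it alone uses memory 12×2=24. No mix of the others beats 12×41 = 492.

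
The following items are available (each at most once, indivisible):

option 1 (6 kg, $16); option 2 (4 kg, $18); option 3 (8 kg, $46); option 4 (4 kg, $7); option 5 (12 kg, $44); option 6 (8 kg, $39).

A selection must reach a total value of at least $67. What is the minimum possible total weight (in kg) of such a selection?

Subsets with value ≥ 67, sorted by total weight:
- option 3+option 6: weight 16, value 85
- option 2+option 3+option 4: weight 16, value 71
- option 1+option 2+option 3: weight 18, value 80
Minimum weight: 16 kg.

16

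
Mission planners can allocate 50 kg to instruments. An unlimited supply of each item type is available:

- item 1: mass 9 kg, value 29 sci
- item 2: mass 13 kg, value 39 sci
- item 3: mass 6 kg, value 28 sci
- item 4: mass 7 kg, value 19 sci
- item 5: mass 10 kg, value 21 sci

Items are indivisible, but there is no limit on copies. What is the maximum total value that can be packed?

224 sci

Best value-per-unit is item 3 at 28/6, and filling with it alone uses mass 8×6=48. No mix of the others beats 8×28 = 224.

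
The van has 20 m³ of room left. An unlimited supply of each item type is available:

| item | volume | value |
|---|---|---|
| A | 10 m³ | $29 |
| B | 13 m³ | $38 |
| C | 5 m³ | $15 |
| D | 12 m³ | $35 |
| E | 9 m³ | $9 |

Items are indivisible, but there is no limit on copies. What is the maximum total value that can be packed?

Best value-per-unit is C at 15/5, and filling with it alone uses volume 4×5=20. No mix of the others beats 4×15 = 60.

$60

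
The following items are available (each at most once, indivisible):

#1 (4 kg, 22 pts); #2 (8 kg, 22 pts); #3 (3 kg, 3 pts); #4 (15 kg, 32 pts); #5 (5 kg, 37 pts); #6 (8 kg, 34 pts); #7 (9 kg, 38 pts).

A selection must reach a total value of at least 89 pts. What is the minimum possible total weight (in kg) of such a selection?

Subsets with value ≥ 89, sorted by total weight:
- #1+#5+#6: weight 17, value 93
- #1+#5+#7: weight 18, value 97
- #1+#3+#5+#6: weight 20, value 96
- #1+#3+#5+#7: weight 21, value 100
Minimum weight: 17 kg.

17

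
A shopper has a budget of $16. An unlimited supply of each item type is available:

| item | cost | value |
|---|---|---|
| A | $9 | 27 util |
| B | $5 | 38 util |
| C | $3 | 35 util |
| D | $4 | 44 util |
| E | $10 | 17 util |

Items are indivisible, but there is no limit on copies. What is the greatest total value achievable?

Best value-per-unit is C at 35/3; filling with it alone gives 5×35 = 175.
Optimal mix: 4×C + 1×D → cost 16, value 184.

184 util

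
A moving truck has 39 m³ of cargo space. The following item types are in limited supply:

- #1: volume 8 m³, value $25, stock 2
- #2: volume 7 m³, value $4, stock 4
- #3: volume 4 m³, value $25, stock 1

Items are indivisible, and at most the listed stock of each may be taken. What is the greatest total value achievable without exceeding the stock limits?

$83

Top feasible selections:
- 2×#1 + 2×#2 + 1×#3: volume 34, value 83
- 2×#1 + 1×#2 + 1×#3: volume 27, value 79
- 2×#1 + 1×#3: volume 20, value 75
Best: $83.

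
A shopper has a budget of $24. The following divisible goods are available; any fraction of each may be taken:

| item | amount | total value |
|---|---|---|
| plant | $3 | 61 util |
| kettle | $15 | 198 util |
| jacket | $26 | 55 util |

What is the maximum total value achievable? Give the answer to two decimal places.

Take in order of value per unit:
- plant (61/3 per unit): all 3 → value 61, running total 61.00
- kettle (198/15 per unit): all 15 → value 198, running total 259.00
- jacket (55/26 per unit): 6 of 26 → value 6×55/26 = 12.6923, running total 271.69
Total 271.69.

271.69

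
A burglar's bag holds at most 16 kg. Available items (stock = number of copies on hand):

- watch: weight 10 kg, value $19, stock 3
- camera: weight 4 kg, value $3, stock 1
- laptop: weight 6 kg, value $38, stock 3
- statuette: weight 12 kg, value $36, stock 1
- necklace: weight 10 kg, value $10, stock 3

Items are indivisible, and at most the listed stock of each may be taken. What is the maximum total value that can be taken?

Top feasible selections:
- 1×camera + 2×laptop: weight 16, value 79
- 2×laptop: weight 12, value 76
Best: $79.

$79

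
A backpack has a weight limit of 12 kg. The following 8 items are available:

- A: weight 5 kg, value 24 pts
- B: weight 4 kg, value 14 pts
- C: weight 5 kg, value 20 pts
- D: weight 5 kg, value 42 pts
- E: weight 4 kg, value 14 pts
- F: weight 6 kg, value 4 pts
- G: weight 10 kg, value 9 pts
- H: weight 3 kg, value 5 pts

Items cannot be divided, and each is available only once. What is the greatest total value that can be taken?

Check high-value combinations within 12 kg:
- A+D: weight 5+5=10, value 24+42=66
- C+D: weight 5+5=10, value 20+42=62
- B+D+H: weight 4+5+3=12, value 14+42+5=61
Best: 66 pts.

66 pts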